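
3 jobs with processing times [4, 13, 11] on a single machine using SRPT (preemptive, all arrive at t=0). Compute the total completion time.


Since all jobs arrive at t=0, SRPT equals SPT ordering.
SPT order: [4, 11, 13]
Completion times:
  Job 1: p=4, C=4
  Job 2: p=11, C=15
  Job 3: p=13, C=28
Total completion time = 4 + 15 + 28 = 47

47


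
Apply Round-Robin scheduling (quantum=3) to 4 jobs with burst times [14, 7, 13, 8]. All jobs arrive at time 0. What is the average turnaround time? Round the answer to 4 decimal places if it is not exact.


Time quantum = 3
Execution trace:
  J1 runs 3 units, time = 3
  J2 runs 3 units, time = 6
  J3 runs 3 units, time = 9
  J4 runs 3 units, time = 12
  J1 runs 3 units, time = 15
  J2 runs 3 units, time = 18
  J3 runs 3 units, time = 21
  J4 runs 3 units, time = 24
  J1 runs 3 units, time = 27
  J2 runs 1 units, time = 28
  J3 runs 3 units, time = 31
  J4 runs 2 units, time = 33
  J1 runs 3 units, time = 36
  J3 runs 3 units, time = 39
  J1 runs 2 units, time = 41
  J3 runs 1 units, time = 42
Finish times: [41, 28, 42, 33]
Average turnaround = 144/4 = 36.0

36.0


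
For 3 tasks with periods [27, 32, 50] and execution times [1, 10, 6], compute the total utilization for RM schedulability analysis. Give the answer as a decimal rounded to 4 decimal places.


Compute individual utilizations (exact fractions):
  Task 1: C/T = 1/27 (approx. 0.037)
  Task 2: C/T = 10/32 = 5/16 (approx. 0.3125)
  Task 3: C/T = 6/50 = 3/25 (approx. 0.12)
Total utilization U = 1/27 + 5/16 + 3/25 = 5071/10800
Rounded to 4 decimal places: U = 0.4695
RM (Liu & Layland) bound for 3 tasks = 0.779763; compare with U = 5071/10800 (approx. 0.469537)
U <= bound, so schedulable by RM sufficient condition.

0.4695


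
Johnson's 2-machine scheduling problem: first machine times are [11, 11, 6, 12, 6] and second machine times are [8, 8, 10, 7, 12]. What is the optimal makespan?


Apply Johnson's rule:
  Group 1 (a <= b): [(3, 6, 10), (5, 6, 12)]
  Group 2 (a > b): [(1, 11, 8), (2, 11, 8), (4, 12, 7)]
Optimal job order: [3, 5, 1, 2, 4]
Schedule:
  Job 3: M1 done at 6, M2 done at 16
  Job 5: M1 done at 12, M2 done at 28
  Job 1: M1 done at 23, M2 done at 36
  Job 2: M1 done at 34, M2 done at 44
  Job 4: M1 done at 46, M2 done at 53
Makespan = 53

53


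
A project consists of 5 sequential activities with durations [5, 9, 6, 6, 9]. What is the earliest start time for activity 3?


Activity 3 starts after activities 1 through 2 complete.
Predecessor durations: [5, 9]
ES = 5 + 9 = 14

14


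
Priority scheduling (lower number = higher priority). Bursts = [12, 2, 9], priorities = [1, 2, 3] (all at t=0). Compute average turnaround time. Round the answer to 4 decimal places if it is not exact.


Sort by priority (ascending = highest first):
Order: [(1, 12), (2, 2), (3, 9)]
Completion times:
  Priority 1, burst=12, C=12
  Priority 2, burst=2, C=14
  Priority 3, burst=9, C=23
Average turnaround = 49/3 = 16.3333

16.3333


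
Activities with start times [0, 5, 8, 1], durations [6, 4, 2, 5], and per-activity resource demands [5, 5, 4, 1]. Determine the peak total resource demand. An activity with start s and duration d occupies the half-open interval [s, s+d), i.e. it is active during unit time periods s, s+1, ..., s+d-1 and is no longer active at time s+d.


Each activity i is active on [start_i, start_i + duration_i).
Compute total resource usage per time slot:
  t=0: active resources = [5], total = 5
  t=1: active resources = [5, 1], total = 6
  t=2: active resources = [5, 1], total = 6
  t=3: active resources = [5, 1], total = 6
  t=4: active resources = [5, 1], total = 6
  t=5: active resources = [5, 5, 1], total = 11
  t=6: active resources = [5], total = 5
  t=7: active resources = [5], total = 5
  t=8: active resources = [5, 4], total = 9
  t=9: active resources = [4], total = 4
Peak resource demand = 11

11


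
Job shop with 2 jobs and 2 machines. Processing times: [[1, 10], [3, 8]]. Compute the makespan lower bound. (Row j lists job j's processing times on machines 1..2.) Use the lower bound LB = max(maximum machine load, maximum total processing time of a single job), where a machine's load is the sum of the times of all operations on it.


Machine loads:
  Machine 1: 1 + 3 = 4
  Machine 2: 10 + 8 = 18
Max machine load = 18
Job totals:
  Job 1: 11
  Job 2: 11
Max job total = 11
Lower bound = max(18, 11) = 18

18


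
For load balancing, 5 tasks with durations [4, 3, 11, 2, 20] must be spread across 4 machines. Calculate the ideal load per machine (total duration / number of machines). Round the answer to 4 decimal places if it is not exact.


Total processing time = 4 + 3 + 11 + 2 + 20 = 40
Number of machines = 4
Ideal balanced load = 40 / 4 = 10.0

10.0


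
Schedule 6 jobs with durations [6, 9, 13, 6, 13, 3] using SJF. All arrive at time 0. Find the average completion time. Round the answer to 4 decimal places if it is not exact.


SJF order (ascending): [3, 6, 6, 9, 13, 13]
Completion times:
  Job 1: burst=3, C=3
  Job 2: burst=6, C=9
  Job 3: burst=6, C=15
  Job 4: burst=9, C=24
  Job 5: burst=13, C=37
  Job 6: burst=13, C=50
Average completion = 138/6 = 23.0

23.0


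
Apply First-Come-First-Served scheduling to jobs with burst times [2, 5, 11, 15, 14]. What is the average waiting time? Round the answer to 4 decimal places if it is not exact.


FCFS order (as given): [2, 5, 11, 15, 14]
Waiting times:
  Job 1: wait = 0
  Job 2: wait = 2
  Job 3: wait = 7
  Job 4: wait = 18
  Job 5: wait = 33
Sum of waiting times = 60
Average waiting time = 60/5 = 12.0

12.0


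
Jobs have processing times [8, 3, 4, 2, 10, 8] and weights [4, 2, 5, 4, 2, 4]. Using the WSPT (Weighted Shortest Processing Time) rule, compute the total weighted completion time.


Compute p/w ratios and sort ascending (WSPT): [(2, 4), (4, 5), (3, 2), (8, 4), (8, 4), (10, 2)]
Compute weighted completion times:
  Job (p=2,w=4): C=2, w*C=4*2=8
  Job (p=4,w=5): C=6, w*C=5*6=30
  Job (p=3,w=2): C=9, w*C=2*9=18
  Job (p=8,w=4): C=17, w*C=4*17=68
  Job (p=8,w=4): C=25, w*C=4*25=100
  Job (p=10,w=2): C=35, w*C=2*35=70
Total weighted completion time = 294

294


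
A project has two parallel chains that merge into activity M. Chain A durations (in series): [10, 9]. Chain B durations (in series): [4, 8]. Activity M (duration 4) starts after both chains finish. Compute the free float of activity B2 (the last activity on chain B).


ES(B2) = sum of predecessors on chain B = 4
EF(B2) = ES + duration = 4 + 8 = 12
Successor of B2 is M. ES(M) = max(sum(A), sum(B)) = max(19, 12) = 19
Free float = ES(successor) - EF(current) = 19 - 12 = 7

7


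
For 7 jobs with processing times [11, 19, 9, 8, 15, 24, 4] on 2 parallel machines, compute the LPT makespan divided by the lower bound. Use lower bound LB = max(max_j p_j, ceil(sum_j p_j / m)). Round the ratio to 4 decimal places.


LPT order: [24, 19, 15, 11, 9, 8, 4]
Machine loads after assignment: [47, 43]
LPT makespan = 47
Lower bound = max(max_job, ceil(total/2)) = max(24, 45) = 45
Ratio = 47 / 45 = 1.0444

1.0444


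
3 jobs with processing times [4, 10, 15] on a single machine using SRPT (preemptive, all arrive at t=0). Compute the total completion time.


Since all jobs arrive at t=0, SRPT equals SPT ordering.
SPT order: [4, 10, 15]
Completion times:
  Job 1: p=4, C=4
  Job 2: p=10, C=14
  Job 3: p=15, C=29
Total completion time = 4 + 14 + 29 = 47

47


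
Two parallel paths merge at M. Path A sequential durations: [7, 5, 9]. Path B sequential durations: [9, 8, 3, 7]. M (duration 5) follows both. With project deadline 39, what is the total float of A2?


Forward pass: ES(A2) = sum of predecessors on chain A = 7
EF = ES + duration = 7 + 5 = 12
Backward pass: LF(M) = deadline = 39; LS(M) = 39 - 5 = 34
LF(A2) = LS(M) - sum(successors on chain A) = 34 - 9 = 25
LS = LF - duration = 25 - 5 = 20
Total float = LS - ES = 20 - 7 = 13

13


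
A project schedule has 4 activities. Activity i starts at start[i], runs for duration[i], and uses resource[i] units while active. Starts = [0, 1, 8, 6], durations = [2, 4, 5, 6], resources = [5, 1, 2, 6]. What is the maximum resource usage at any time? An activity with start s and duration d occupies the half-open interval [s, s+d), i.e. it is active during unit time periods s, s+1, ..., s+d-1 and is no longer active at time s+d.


Each activity i is active on [start_i, start_i + duration_i).
Compute total resource usage per time slot:
  t=0: active resources = [5], total = 5
  t=1: active resources = [5, 1], total = 6
  t=2: active resources = [1], total = 1
  t=3: active resources = [1], total = 1
  t=4: active resources = [1], total = 1
  t=5: active resources = [], total = 0
  t=6: active resources = [6], total = 6
  t=7: active resources = [6], total = 6
  t=8: active resources = [2, 6], total = 8
  t=9: active resources = [2, 6], total = 8
  t=10: active resources = [2, 6], total = 8
  t=11: active resources = [2, 6], total = 8
  t=12: active resources = [2], total = 2
Peak resource demand = 8

8


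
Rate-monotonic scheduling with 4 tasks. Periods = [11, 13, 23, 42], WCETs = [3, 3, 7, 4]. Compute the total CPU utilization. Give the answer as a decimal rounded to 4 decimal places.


Compute individual utilizations (exact fractions):
  Task 1: C/T = 3/11 (approx. 0.2727)
  Task 2: C/T = 3/13 (approx. 0.2308)
  Task 3: C/T = 7/23 (approx. 0.3043)
  Task 4: C/T = 4/42 = 2/21 (approx. 0.0952)
Total utilization U = 3/11 + 3/13 + 7/23 + 2/21 = 62375/69069
Rounded to 4 decimal places: U = 0.9031
RM (Liu & Layland) bound for 4 tasks = 0.756828; compare with U = 62375/69069 (approx. 0.903082)
bound < U <= 1, so the RM sufficient condition is not met (inconclusive; an exact test such as response-time analysis is needed).

0.9031


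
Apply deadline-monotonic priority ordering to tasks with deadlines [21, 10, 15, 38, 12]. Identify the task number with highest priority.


Sort tasks by relative deadline (ascending):
  Task 2: deadline = 10
  Task 5: deadline = 12
  Task 3: deadline = 15
  Task 1: deadline = 21
  Task 4: deadline = 38
Priority order (highest first): [2, 5, 3, 1, 4]
Highest priority task = 2

2


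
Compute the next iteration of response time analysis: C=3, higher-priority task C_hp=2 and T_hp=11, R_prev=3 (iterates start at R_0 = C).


R_next = C + ceil(R_prev / T_hp) * C_hp
ceil(3 / 11) = ceil(0.2727) = 1
Interference = 1 * 2 = 2
R_next = 3 + 2 = 5

5


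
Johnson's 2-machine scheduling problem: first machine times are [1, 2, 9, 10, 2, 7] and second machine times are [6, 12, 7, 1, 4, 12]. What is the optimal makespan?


Apply Johnson's rule:
  Group 1 (a <= b): [(1, 1, 6), (2, 2, 12), (5, 2, 4), (6, 7, 12)]
  Group 2 (a > b): [(3, 9, 7), (4, 10, 1)]
Optimal job order: [1, 2, 5, 6, 3, 4]
Schedule:
  Job 1: M1 done at 1, M2 done at 7
  Job 2: M1 done at 3, M2 done at 19
  Job 5: M1 done at 5, M2 done at 23
  Job 6: M1 done at 12, M2 done at 35
  Job 3: M1 done at 21, M2 done at 42
  Job 4: M1 done at 31, M2 done at 43
Makespan = 43

43


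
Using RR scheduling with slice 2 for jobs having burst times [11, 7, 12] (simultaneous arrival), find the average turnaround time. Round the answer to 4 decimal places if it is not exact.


Time quantum = 2
Execution trace:
  J1 runs 2 units, time = 2
  J2 runs 2 units, time = 4
  J3 runs 2 units, time = 6
  J1 runs 2 units, time = 8
  J2 runs 2 units, time = 10
  J3 runs 2 units, time = 12
  J1 runs 2 units, time = 14
  J2 runs 2 units, time = 16
  J3 runs 2 units, time = 18
  J1 runs 2 units, time = 20
  J2 runs 1 units, time = 21
  J3 runs 2 units, time = 23
  J1 runs 2 units, time = 25
  J3 runs 2 units, time = 27
  J1 runs 1 units, time = 28
  J3 runs 2 units, time = 30
Finish times: [28, 21, 30]
Average turnaround = 79/3 = 26.3333

26.3333


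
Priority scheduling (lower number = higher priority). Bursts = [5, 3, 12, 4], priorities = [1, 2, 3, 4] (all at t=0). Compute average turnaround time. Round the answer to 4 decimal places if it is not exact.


Sort by priority (ascending = highest first):
Order: [(1, 5), (2, 3), (3, 12), (4, 4)]
Completion times:
  Priority 1, burst=5, C=5
  Priority 2, burst=3, C=8
  Priority 3, burst=12, C=20
  Priority 4, burst=4, C=24
Average turnaround = 57/4 = 14.25

14.25


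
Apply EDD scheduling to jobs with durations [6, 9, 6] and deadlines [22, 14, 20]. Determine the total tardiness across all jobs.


Sort by due date (EDD order): [(9, 14), (6, 20), (6, 22)]
Compute completion times and tardiness:
  Job 1: p=9, d=14, C=9, tardiness=max(0,9-14)=0
  Job 2: p=6, d=20, C=15, tardiness=max(0,15-20)=0
  Job 3: p=6, d=22, C=21, tardiness=max(0,21-22)=0
Total tardiness = 0

0


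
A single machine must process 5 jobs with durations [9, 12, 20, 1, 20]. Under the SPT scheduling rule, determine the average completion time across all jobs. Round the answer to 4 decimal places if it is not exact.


Sort jobs by processing time (SPT order): [1, 9, 12, 20, 20]
Compute completion times sequentially:
  Job 1: processing = 1, completes at 1
  Job 2: processing = 9, completes at 10
  Job 3: processing = 12, completes at 22
  Job 4: processing = 20, completes at 42
  Job 5: processing = 20, completes at 62
Sum of completion times = 137
Average completion time = 137/5 = 27.4

27.4


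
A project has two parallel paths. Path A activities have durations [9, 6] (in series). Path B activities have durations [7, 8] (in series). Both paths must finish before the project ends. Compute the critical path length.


Path A total = 9 + 6 = 15
Path B total = 7 + 8 = 15
Critical path = longest path = max(15, 15) = 15

15


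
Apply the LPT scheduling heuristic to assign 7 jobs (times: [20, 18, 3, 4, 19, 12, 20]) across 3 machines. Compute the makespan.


Sort jobs in decreasing order (LPT): [20, 20, 19, 18, 12, 4, 3]
Assign each job to the least loaded machine:
  Machine 1: jobs [20, 12], load = 32
  Machine 2: jobs [20, 4, 3], load = 27
  Machine 3: jobs [19, 18], load = 37
Makespan = max load = 37

37


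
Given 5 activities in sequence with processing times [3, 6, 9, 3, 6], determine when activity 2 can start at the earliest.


Activity 2 starts after activities 1 through 1 complete.
Predecessor durations: [3]
ES = 3 = 3

3


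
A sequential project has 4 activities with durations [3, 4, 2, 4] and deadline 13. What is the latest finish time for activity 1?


LF(activity 1) = deadline - sum of successor durations
Successors: activities 2 through 4 with durations [4, 2, 4]
Sum of successor durations = 10
LF = 13 - 10 = 3

3


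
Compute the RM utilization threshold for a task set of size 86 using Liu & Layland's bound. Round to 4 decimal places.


Compute 2^(1/86) = 1.0080924190
Subtract 1: 1.0080924190 - 1 = 0.0080924190
Multiply by n: 86 * 0.0080924190 = 0.6959480340
Round to 4 dp: 0.6959

0.6959


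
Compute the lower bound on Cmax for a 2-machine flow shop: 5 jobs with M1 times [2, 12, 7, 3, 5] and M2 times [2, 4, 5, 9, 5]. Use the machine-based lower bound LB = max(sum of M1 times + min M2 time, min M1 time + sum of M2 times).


LB1 = sum(M1 times) + min(M2 times) = 29 + 2 = 31
LB2 = min(M1 times) + sum(M2 times) = 2 + 25 = 27
Lower bound = max(LB1, LB2) = max(31, 27) = 31

31


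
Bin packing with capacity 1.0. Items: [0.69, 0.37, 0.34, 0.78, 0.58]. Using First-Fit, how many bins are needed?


Place items sequentially using First-Fit:
  Item 0.69 -> new Bin 1
  Item 0.37 -> new Bin 2
  Item 0.34 -> Bin 2 (now 0.71)
  Item 0.78 -> new Bin 3
  Item 0.58 -> new Bin 4
Total bins used = 4

4


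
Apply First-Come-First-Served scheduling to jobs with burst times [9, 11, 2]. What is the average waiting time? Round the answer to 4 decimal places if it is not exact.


FCFS order (as given): [9, 11, 2]
Waiting times:
  Job 1: wait = 0
  Job 2: wait = 9
  Job 3: wait = 20
Sum of waiting times = 29
Average waiting time = 29/3 = 9.6667

9.6667


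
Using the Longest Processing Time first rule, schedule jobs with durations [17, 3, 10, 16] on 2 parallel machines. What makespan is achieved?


Sort jobs in decreasing order (LPT): [17, 16, 10, 3]
Assign each job to the least loaded machine:
  Machine 1: jobs [17, 3], load = 20
  Machine 2: jobs [16, 10], load = 26
Makespan = max load = 26

26


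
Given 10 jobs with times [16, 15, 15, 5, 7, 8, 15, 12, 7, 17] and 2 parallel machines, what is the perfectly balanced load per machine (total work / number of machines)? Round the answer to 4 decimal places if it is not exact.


Total processing time = 16 + 15 + 15 + 5 + 7 + 8 + 15 + 12 + 7 + 17 = 117
Number of machines = 2
Ideal balanced load = 117 / 2 = 58.5

58.5


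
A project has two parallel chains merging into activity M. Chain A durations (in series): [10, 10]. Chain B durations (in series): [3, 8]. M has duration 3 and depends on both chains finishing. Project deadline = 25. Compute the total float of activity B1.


Forward pass: ES(B1) = sum of predecessors on chain B = 0
EF = ES + duration = 0 + 3 = 3
Backward pass: LF(M) = deadline = 25; LS(M) = 25 - 3 = 22
LF(B1) = LS(M) - sum(successors on chain B) = 22 - 8 = 14
LS = LF - duration = 14 - 3 = 11
Total float = LS - ES = 11 - 0 = 11

11


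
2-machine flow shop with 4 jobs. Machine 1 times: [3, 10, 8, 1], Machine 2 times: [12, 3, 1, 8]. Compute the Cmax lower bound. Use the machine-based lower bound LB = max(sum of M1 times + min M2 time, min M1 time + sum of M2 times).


LB1 = sum(M1 times) + min(M2 times) = 22 + 1 = 23
LB2 = min(M1 times) + sum(M2 times) = 1 + 24 = 25
Lower bound = max(LB1, LB2) = max(23, 25) = 25

25


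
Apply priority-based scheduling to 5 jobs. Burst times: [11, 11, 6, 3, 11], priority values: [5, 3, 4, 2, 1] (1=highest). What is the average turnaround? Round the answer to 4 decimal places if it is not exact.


Sort by priority (ascending = highest first):
Order: [(1, 11), (2, 3), (3, 11), (4, 6), (5, 11)]
Completion times:
  Priority 1, burst=11, C=11
  Priority 2, burst=3, C=14
  Priority 3, burst=11, C=25
  Priority 4, burst=6, C=31
  Priority 5, burst=11, C=42
Average turnaround = 123/5 = 24.6

24.6


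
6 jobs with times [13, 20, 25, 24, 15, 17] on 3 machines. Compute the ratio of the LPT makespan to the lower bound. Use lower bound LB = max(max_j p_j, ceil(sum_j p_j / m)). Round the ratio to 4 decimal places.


LPT order: [25, 24, 20, 17, 15, 13]
Machine loads after assignment: [38, 39, 37]
LPT makespan = 39
Lower bound = max(max_job, ceil(total/3)) = max(25, 38) = 38
Ratio = 39 / 38 = 1.0263

1.0263


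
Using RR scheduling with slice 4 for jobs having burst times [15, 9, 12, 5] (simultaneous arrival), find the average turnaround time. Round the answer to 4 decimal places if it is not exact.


Time quantum = 4
Execution trace:
  J1 runs 4 units, time = 4
  J2 runs 4 units, time = 8
  J3 runs 4 units, time = 12
  J4 runs 4 units, time = 16
  J1 runs 4 units, time = 20
  J2 runs 4 units, time = 24
  J3 runs 4 units, time = 28
  J4 runs 1 units, time = 29
  J1 runs 4 units, time = 33
  J2 runs 1 units, time = 34
  J3 runs 4 units, time = 38
  J1 runs 3 units, time = 41
Finish times: [41, 34, 38, 29]
Average turnaround = 142/4 = 35.5

35.5


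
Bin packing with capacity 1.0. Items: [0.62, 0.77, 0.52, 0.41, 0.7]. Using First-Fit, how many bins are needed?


Place items sequentially using First-Fit:
  Item 0.62 -> new Bin 1
  Item 0.77 -> new Bin 2
  Item 0.52 -> new Bin 3
  Item 0.41 -> Bin 3 (now 0.93)
  Item 0.7 -> new Bin 4
Total bins used = 4

4


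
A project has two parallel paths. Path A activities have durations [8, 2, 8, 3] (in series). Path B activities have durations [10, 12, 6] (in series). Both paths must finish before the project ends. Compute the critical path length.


Path A total = 8 + 2 + 8 + 3 = 21
Path B total = 10 + 12 + 6 = 28
Critical path = longest path = max(21, 28) = 28

28


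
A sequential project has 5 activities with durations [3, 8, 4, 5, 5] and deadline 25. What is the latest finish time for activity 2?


LF(activity 2) = deadline - sum of successor durations
Successors: activities 3 through 5 with durations [4, 5, 5]
Sum of successor durations = 14
LF = 25 - 14 = 11

11


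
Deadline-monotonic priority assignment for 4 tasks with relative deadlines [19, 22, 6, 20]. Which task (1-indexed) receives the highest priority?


Sort tasks by relative deadline (ascending):
  Task 3: deadline = 6
  Task 1: deadline = 19
  Task 4: deadline = 20
  Task 2: deadline = 22
Priority order (highest first): [3, 1, 4, 2]
Highest priority task = 3

3


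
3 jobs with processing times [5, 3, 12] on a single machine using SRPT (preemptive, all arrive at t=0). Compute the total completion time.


Since all jobs arrive at t=0, SRPT equals SPT ordering.
SPT order: [3, 5, 12]
Completion times:
  Job 1: p=3, C=3
  Job 2: p=5, C=8
  Job 3: p=12, C=20
Total completion time = 3 + 8 + 20 = 31

31


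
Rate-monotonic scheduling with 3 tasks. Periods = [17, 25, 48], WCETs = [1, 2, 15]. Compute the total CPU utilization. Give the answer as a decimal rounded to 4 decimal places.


Compute individual utilizations (exact fractions):
  Task 1: C/T = 1/17 (approx. 0.0588)
  Task 2: C/T = 2/25 (approx. 0.08)
  Task 3: C/T = 15/48 = 5/16 (approx. 0.3125)
Total utilization U = 1/17 + 2/25 + 5/16 = 3069/6800
Rounded to 4 decimal places: U = 0.4513
RM (Liu & Layland) bound for 3 tasks = 0.779763; compare with U = 3069/6800 (approx. 0.451324)
U <= bound, so schedulable by RM sufficient condition.

0.4513


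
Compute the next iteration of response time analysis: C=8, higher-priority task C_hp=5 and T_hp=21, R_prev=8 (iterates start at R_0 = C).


R_next = C + ceil(R_prev / T_hp) * C_hp
ceil(8 / 21) = ceil(0.381) = 1
Interference = 1 * 5 = 5
R_next = 8 + 5 = 13

13


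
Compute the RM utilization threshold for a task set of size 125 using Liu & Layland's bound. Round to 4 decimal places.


Compute 2^(1/125) = 1.0055605804
Subtract 1: 1.0055605804 - 1 = 0.0055605804
Multiply by n: 125 * 0.0055605804 = 0.6950725500
Round to 4 dp: 0.6951

0.6951


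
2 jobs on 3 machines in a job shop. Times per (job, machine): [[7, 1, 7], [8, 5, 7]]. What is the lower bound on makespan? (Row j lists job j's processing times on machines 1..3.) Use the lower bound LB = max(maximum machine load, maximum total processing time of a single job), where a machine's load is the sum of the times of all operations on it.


Machine loads:
  Machine 1: 7 + 8 = 15
  Machine 2: 1 + 5 = 6
  Machine 3: 7 + 7 = 14
Max machine load = 15
Job totals:
  Job 1: 15
  Job 2: 20
Max job total = 20
Lower bound = max(15, 20) = 20

20


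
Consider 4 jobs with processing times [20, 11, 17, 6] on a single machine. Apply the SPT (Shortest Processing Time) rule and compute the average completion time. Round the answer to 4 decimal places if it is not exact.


Sort jobs by processing time (SPT order): [6, 11, 17, 20]
Compute completion times sequentially:
  Job 1: processing = 6, completes at 6
  Job 2: processing = 11, completes at 17
  Job 3: processing = 17, completes at 34
  Job 4: processing = 20, completes at 54
Sum of completion times = 111
Average completion time = 111/4 = 27.75

27.75


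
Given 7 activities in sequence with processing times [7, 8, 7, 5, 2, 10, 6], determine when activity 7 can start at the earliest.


Activity 7 starts after activities 1 through 6 complete.
Predecessor durations: [7, 8, 7, 5, 2, 10]
ES = 7 + 8 + 7 + 5 + 2 + 10 = 39

39


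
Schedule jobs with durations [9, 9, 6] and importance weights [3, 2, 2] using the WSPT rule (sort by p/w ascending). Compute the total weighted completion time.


Compute p/w ratios and sort ascending (WSPT): [(9, 3), (6, 2), (9, 2)]
Compute weighted completion times:
  Job (p=9,w=3): C=9, w*C=3*9=27
  Job (p=6,w=2): C=15, w*C=2*15=30
  Job (p=9,w=2): C=24, w*C=2*24=48
Total weighted completion time = 105

105


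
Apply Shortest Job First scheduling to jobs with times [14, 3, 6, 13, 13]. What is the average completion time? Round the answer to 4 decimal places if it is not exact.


SJF order (ascending): [3, 6, 13, 13, 14]
Completion times:
  Job 1: burst=3, C=3
  Job 2: burst=6, C=9
  Job 3: burst=13, C=22
  Job 4: burst=13, C=35
  Job 5: burst=14, C=49
Average completion = 118/5 = 23.6

23.6


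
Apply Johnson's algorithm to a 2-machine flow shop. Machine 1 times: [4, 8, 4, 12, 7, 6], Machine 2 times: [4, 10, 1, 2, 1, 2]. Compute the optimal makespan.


Apply Johnson's rule:
  Group 1 (a <= b): [(1, 4, 4), (2, 8, 10)]
  Group 2 (a > b): [(4, 12, 2), (6, 6, 2), (3, 4, 1), (5, 7, 1)]
Optimal job order: [1, 2, 4, 6, 3, 5]
Schedule:
  Job 1: M1 done at 4, M2 done at 8
  Job 2: M1 done at 12, M2 done at 22
  Job 4: M1 done at 24, M2 done at 26
  Job 6: M1 done at 30, M2 done at 32
  Job 3: M1 done at 34, M2 done at 35
  Job 5: M1 done at 41, M2 done at 42
Makespan = 42

42


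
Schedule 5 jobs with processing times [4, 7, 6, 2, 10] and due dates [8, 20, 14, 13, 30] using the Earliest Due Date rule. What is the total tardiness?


Sort by due date (EDD order): [(4, 8), (2, 13), (6, 14), (7, 20), (10, 30)]
Compute completion times and tardiness:
  Job 1: p=4, d=8, C=4, tardiness=max(0,4-8)=0
  Job 2: p=2, d=13, C=6, tardiness=max(0,6-13)=0
  Job 3: p=6, d=14, C=12, tardiness=max(0,12-14)=0
  Job 4: p=7, d=20, C=19, tardiness=max(0,19-20)=0
  Job 5: p=10, d=30, C=29, tardiness=max(0,29-30)=0
Total tardiness = 0

0


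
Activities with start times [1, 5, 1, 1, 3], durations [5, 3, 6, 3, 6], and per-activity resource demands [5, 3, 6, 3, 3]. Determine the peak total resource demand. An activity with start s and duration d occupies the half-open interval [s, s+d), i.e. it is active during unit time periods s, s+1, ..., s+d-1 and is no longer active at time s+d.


Each activity i is active on [start_i, start_i + duration_i).
Compute total resource usage per time slot:
  t=0: active resources = [], total = 0
  t=1: active resources = [5, 6, 3], total = 14
  t=2: active resources = [5, 6, 3], total = 14
  t=3: active resources = [5, 6, 3, 3], total = 17
  t=4: active resources = [5, 6, 3], total = 14
  t=5: active resources = [5, 3, 6, 3], total = 17
  t=6: active resources = [3, 6, 3], total = 12
  t=7: active resources = [3, 3], total = 6
  t=8: active resources = [3], total = 3
Peak resource demand = 17

17


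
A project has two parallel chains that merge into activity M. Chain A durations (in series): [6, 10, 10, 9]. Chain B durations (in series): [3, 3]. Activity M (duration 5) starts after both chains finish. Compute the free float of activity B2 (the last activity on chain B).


ES(B2) = sum of predecessors on chain B = 3
EF(B2) = ES + duration = 3 + 3 = 6
Successor of B2 is M. ES(M) = max(sum(A), sum(B)) = max(35, 6) = 35
Free float = ES(successor) - EF(current) = 35 - 6 = 29

29


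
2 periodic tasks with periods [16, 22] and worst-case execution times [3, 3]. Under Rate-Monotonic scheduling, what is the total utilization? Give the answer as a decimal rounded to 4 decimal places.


Compute individual utilizations (exact fractions):
  Task 1: C/T = 3/16 (approx. 0.1875)
  Task 2: C/T = 3/22 (approx. 0.1364)
Total utilization U = 3/16 + 3/22 = 57/176
Rounded to 4 decimal places: U = 0.3239
RM (Liu & Layland) bound for 2 tasks = 0.828427; compare with U = 57/176 (approx. 0.323864)
U <= bound, so schedulable by RM sufficient condition.

0.3239


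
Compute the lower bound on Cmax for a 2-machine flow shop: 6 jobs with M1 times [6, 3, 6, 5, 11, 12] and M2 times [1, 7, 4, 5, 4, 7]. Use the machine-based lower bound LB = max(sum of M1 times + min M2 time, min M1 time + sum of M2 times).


LB1 = sum(M1 times) + min(M2 times) = 43 + 1 = 44
LB2 = min(M1 times) + sum(M2 times) = 3 + 28 = 31
Lower bound = max(LB1, LB2) = max(44, 31) = 44

44


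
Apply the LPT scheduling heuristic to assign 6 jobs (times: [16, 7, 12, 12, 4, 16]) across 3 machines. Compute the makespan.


Sort jobs in decreasing order (LPT): [16, 16, 12, 12, 7, 4]
Assign each job to the least loaded machine:
  Machine 1: jobs [16, 7], load = 23
  Machine 2: jobs [16, 4], load = 20
  Machine 3: jobs [12, 12], load = 24
Makespan = max load = 24

24


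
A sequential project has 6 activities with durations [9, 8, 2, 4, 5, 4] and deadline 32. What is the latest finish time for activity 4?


LF(activity 4) = deadline - sum of successor durations
Successors: activities 5 through 6 with durations [5, 4]
Sum of successor durations = 9
LF = 32 - 9 = 23

23


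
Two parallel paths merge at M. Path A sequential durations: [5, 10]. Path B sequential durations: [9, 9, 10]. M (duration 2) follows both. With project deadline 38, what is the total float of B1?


Forward pass: ES(B1) = sum of predecessors on chain B = 0
EF = ES + duration = 0 + 9 = 9
Backward pass: LF(M) = deadline = 38; LS(M) = 38 - 2 = 36
LF(B1) = LS(M) - sum(successors on chain B) = 36 - 19 = 17
LS = LF - duration = 17 - 9 = 8
Total float = LS - ES = 8 - 0 = 8

8


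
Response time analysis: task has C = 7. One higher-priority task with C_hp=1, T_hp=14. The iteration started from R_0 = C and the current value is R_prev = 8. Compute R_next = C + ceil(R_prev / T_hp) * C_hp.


R_next = C + ceil(R_prev / T_hp) * C_hp
ceil(8 / 14) = ceil(0.5714) = 1
Interference = 1 * 1 = 1
R_next = 7 + 1 = 8
R_next = R_prev, so the iteration has converged (response time = 8).

8


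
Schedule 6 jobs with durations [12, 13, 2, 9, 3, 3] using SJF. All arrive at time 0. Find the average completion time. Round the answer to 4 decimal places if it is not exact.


SJF order (ascending): [2, 3, 3, 9, 12, 13]
Completion times:
  Job 1: burst=2, C=2
  Job 2: burst=3, C=5
  Job 3: burst=3, C=8
  Job 4: burst=9, C=17
  Job 5: burst=12, C=29
  Job 6: burst=13, C=42
Average completion = 103/6 = 17.1667

17.1667


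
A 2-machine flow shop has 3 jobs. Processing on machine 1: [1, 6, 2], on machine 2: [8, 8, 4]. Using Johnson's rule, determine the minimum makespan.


Apply Johnson's rule:
  Group 1 (a <= b): [(1, 1, 8), (3, 2, 4), (2, 6, 8)]
  Group 2 (a > b): []
Optimal job order: [1, 3, 2]
Schedule:
  Job 1: M1 done at 1, M2 done at 9
  Job 3: M1 done at 3, M2 done at 13
  Job 2: M1 done at 9, M2 done at 21
Makespan = 21

21


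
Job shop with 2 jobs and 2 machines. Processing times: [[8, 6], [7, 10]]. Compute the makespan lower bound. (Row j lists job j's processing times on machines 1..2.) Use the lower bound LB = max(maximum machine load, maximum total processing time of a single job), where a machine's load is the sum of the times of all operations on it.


Machine loads:
  Machine 1: 8 + 7 = 15
  Machine 2: 6 + 10 = 16
Max machine load = 16
Job totals:
  Job 1: 14
  Job 2: 17
Max job total = 17
Lower bound = max(16, 17) = 17

17


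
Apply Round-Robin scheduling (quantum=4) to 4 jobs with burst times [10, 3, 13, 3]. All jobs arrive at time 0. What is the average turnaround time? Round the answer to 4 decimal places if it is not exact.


Time quantum = 4
Execution trace:
  J1 runs 4 units, time = 4
  J2 runs 3 units, time = 7
  J3 runs 4 units, time = 11
  J4 runs 3 units, time = 14
  J1 runs 4 units, time = 18
  J3 runs 4 units, time = 22
  J1 runs 2 units, time = 24
  J3 runs 4 units, time = 28
  J3 runs 1 units, time = 29
Finish times: [24, 7, 29, 14]
Average turnaround = 74/4 = 18.5

18.5


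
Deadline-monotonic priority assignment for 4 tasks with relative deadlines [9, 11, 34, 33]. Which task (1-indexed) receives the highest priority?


Sort tasks by relative deadline (ascending):
  Task 1: deadline = 9
  Task 2: deadline = 11
  Task 4: deadline = 33
  Task 3: deadline = 34
Priority order (highest first): [1, 2, 4, 3]
Highest priority task = 1

1


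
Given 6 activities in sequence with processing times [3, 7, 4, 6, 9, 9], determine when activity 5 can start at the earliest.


Activity 5 starts after activities 1 through 4 complete.
Predecessor durations: [3, 7, 4, 6]
ES = 3 + 7 + 4 + 6 = 20

20


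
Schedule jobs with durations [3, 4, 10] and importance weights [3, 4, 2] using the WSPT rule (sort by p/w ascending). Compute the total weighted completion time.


Compute p/w ratios and sort ascending (WSPT): [(3, 3), (4, 4), (10, 2)]
Compute weighted completion times:
  Job (p=3,w=3): C=3, w*C=3*3=9
  Job (p=4,w=4): C=7, w*C=4*7=28
  Job (p=10,w=2): C=17, w*C=2*17=34
Total weighted completion time = 71

71


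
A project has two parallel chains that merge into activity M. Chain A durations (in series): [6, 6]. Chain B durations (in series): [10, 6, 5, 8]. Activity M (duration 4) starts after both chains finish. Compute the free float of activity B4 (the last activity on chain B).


ES(B4) = sum of predecessors on chain B = 21
EF(B4) = ES + duration = 21 + 8 = 29
Successor of B4 is M. ES(M) = max(sum(A), sum(B)) = max(12, 29) = 29
Free float = ES(successor) - EF(current) = 29 - 29 = 0

0


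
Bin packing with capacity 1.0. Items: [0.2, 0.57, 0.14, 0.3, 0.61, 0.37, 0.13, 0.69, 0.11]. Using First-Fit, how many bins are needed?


Place items sequentially using First-Fit:
  Item 0.2 -> new Bin 1
  Item 0.57 -> Bin 1 (now 0.77)
  Item 0.14 -> Bin 1 (now 0.91)
  Item 0.3 -> new Bin 2
  Item 0.61 -> Bin 2 (now 0.91)
  Item 0.37 -> new Bin 3
  Item 0.13 -> Bin 3 (now 0.5)
  Item 0.69 -> new Bin 4
  Item 0.11 -> Bin 3 (now 0.61)
Total bins used = 4

4


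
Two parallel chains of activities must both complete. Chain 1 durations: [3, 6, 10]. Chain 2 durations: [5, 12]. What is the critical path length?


Path A total = 3 + 6 + 10 = 19
Path B total = 5 + 12 = 17
Critical path = longest path = max(19, 17) = 19

19


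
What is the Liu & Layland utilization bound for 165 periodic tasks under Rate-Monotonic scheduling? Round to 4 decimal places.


Compute 2^(1/165) = 1.0042097281
Subtract 1: 1.0042097281 - 1 = 0.0042097281
Multiply by n: 165 * 0.0042097281 = 0.6946051365
Round to 4 dp: 0.6946

0.6946


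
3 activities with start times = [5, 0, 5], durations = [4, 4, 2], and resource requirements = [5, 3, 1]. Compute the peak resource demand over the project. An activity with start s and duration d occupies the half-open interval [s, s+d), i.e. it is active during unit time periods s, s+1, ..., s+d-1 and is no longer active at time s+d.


Each activity i is active on [start_i, start_i + duration_i).
Compute total resource usage per time slot:
  t=0: active resources = [3], total = 3
  t=1: active resources = [3], total = 3
  t=2: active resources = [3], total = 3
  t=3: active resources = [3], total = 3
  t=4: active resources = [], total = 0
  t=5: active resources = [5, 1], total = 6
  t=6: active resources = [5, 1], total = 6
  t=7: active resources = [5], total = 5
  t=8: active resources = [5], total = 5
Peak resource demand = 6

6


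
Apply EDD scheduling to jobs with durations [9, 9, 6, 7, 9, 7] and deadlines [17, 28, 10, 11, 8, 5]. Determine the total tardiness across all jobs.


Sort by due date (EDD order): [(7, 5), (9, 8), (6, 10), (7, 11), (9, 17), (9, 28)]
Compute completion times and tardiness:
  Job 1: p=7, d=5, C=7, tardiness=max(0,7-5)=2
  Job 2: p=9, d=8, C=16, tardiness=max(0,16-8)=8
  Job 3: p=6, d=10, C=22, tardiness=max(0,22-10)=12
  Job 4: p=7, d=11, C=29, tardiness=max(0,29-11)=18
  Job 5: p=9, d=17, C=38, tardiness=max(0,38-17)=21
  Job 6: p=9, d=28, C=47, tardiness=max(0,47-28)=19
Total tardiness = 80

80


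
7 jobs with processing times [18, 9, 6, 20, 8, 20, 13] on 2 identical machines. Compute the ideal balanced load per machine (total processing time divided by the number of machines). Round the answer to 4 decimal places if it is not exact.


Total processing time = 18 + 9 + 6 + 20 + 8 + 20 + 13 = 94
Number of machines = 2
Ideal balanced load = 94 / 2 = 47.0

47.0


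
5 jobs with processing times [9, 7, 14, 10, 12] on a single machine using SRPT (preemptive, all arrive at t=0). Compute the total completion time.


Since all jobs arrive at t=0, SRPT equals SPT ordering.
SPT order: [7, 9, 10, 12, 14]
Completion times:
  Job 1: p=7, C=7
  Job 2: p=9, C=16
  Job 3: p=10, C=26
  Job 4: p=12, C=38
  Job 5: p=14, C=52
Total completion time = 7 + 16 + 26 + 38 + 52 = 139

139


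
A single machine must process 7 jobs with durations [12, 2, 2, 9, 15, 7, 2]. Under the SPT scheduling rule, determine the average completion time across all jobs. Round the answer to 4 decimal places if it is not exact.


Sort jobs by processing time (SPT order): [2, 2, 2, 7, 9, 12, 15]
Compute completion times sequentially:
  Job 1: processing = 2, completes at 2
  Job 2: processing = 2, completes at 4
  Job 3: processing = 2, completes at 6
  Job 4: processing = 7, completes at 13
  Job 5: processing = 9, completes at 22
  Job 6: processing = 12, completes at 34
  Job 7: processing = 15, completes at 49
Sum of completion times = 130
Average completion time = 130/7 = 18.5714

18.5714


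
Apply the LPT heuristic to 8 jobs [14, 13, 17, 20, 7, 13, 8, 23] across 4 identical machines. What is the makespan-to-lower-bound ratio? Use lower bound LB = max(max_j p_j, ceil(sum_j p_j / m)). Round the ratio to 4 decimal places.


LPT order: [23, 20, 17, 14, 13, 13, 8, 7]
Machine loads after assignment: [30, 28, 30, 27]
LPT makespan = 30
Lower bound = max(max_job, ceil(total/4)) = max(23, 29) = 29
Ratio = 30 / 29 = 1.0345

1.0345


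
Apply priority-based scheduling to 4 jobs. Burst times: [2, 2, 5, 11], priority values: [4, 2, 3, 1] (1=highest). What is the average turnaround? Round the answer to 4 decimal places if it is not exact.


Sort by priority (ascending = highest first):
Order: [(1, 11), (2, 2), (3, 5), (4, 2)]
Completion times:
  Priority 1, burst=11, C=11
  Priority 2, burst=2, C=13
  Priority 3, burst=5, C=18
  Priority 4, burst=2, C=20
Average turnaround = 62/4 = 15.5

15.5


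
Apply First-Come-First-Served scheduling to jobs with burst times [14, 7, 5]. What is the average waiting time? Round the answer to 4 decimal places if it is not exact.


FCFS order (as given): [14, 7, 5]
Waiting times:
  Job 1: wait = 0
  Job 2: wait = 14
  Job 3: wait = 21
Sum of waiting times = 35
Average waiting time = 35/3 = 11.6667

11.6667


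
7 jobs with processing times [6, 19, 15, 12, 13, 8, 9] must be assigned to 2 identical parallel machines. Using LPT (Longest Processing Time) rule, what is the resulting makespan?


Sort jobs in decreasing order (LPT): [19, 15, 13, 12, 9, 8, 6]
Assign each job to the least loaded machine:
  Machine 1: jobs [19, 12, 8], load = 39
  Machine 2: jobs [15, 13, 9, 6], load = 43
Makespan = max load = 43

43


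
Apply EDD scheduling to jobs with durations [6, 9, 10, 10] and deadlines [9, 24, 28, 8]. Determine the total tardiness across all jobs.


Sort by due date (EDD order): [(10, 8), (6, 9), (9, 24), (10, 28)]
Compute completion times and tardiness:
  Job 1: p=10, d=8, C=10, tardiness=max(0,10-8)=2
  Job 2: p=6, d=9, C=16, tardiness=max(0,16-9)=7
  Job 3: p=9, d=24, C=25, tardiness=max(0,25-24)=1
  Job 4: p=10, d=28, C=35, tardiness=max(0,35-28)=7
Total tardiness = 17

17


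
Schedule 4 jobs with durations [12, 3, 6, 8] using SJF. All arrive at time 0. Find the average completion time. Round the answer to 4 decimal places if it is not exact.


SJF order (ascending): [3, 6, 8, 12]
Completion times:
  Job 1: burst=3, C=3
  Job 2: burst=6, C=9
  Job 3: burst=8, C=17
  Job 4: burst=12, C=29
Average completion = 58/4 = 14.5

14.5


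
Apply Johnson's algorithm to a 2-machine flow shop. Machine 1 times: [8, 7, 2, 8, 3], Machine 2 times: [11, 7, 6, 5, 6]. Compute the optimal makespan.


Apply Johnson's rule:
  Group 1 (a <= b): [(3, 2, 6), (5, 3, 6), (2, 7, 7), (1, 8, 11)]
  Group 2 (a > b): [(4, 8, 5)]
Optimal job order: [3, 5, 2, 1, 4]
Schedule:
  Job 3: M1 done at 2, M2 done at 8
  Job 5: M1 done at 5, M2 done at 14
  Job 2: M1 done at 12, M2 done at 21
  Job 1: M1 done at 20, M2 done at 32
  Job 4: M1 done at 28, M2 done at 37
Makespan = 37

37


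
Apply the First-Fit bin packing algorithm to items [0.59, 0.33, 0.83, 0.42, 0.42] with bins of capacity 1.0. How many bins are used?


Place items sequentially using First-Fit:
  Item 0.59 -> new Bin 1
  Item 0.33 -> Bin 1 (now 0.92)
  Item 0.83 -> new Bin 2
  Item 0.42 -> new Bin 3
  Item 0.42 -> Bin 3 (now 0.84)
Total bins used = 3

3
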